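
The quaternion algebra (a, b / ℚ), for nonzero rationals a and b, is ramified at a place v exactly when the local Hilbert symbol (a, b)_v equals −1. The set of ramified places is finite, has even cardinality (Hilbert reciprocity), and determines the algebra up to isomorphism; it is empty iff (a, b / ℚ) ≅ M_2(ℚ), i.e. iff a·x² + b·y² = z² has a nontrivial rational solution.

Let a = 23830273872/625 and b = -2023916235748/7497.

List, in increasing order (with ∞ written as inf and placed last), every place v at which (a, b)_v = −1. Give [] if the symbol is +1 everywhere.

Mod squares: a ≡ 18387557, b ≡ -8794049. Check v ∈ {∞, 2, 3, 5, 7, 11, 17, 23, 31, 37, 41, 43}.
v=2: v_2(a)=4, v_2(b)=2; units ≡ 5, 7 (mod 8); ε·ε+αω+βω = 0·1+4·0+2·1 ≡ 0  ⇒  (a,b)_2 = +1.
v=37: a=37^1·(≡15), b=37^1·(≡21) mod 37; (15|37)=-1, (21|37)=+1; (−1)^{1·1·18}·(-1)^1·(+1)^1 = -1.
v=41: a=41^1·(≡27), b=41^1·(≡8) mod 41; (27|41)=-1, (8|41)=+1; (−1)^{1·1·20}·(-1)^1·(+1)^1 = -1.
v=5: a=5^-4·(≡2), b=5^0·(≡1) mod 5; (2|5)=-1, (1|5)=+1; (−1)^{-4·0·2}·(-1)^0·(+1)^-4 = +1.
v=17: a=17^1·(≡4), b=17^-1·(≡8) mod 17; (4|17)=+1, (8|17)=+1; (−1)^{1·-1·8}·(+1)^-1·(+1)^1 = +1.
v=43: a=43^0·(≡18), b=43^2·(≡13) mod 43; (18|43)=-1, (13|43)=+1; (−1)^{0·2·21}·(-1)^2·(+1)^0 = +1.
v=3: a=3^4·(≡2), b=3^-2·(≡1) mod 3; (2|3)=-1, (1|3)=+1; (−1)^{4·-2·1}·(-1)^-2·(+1)^4 = +1.
v=7: a=7^0·(≡3), b=7^-2·(≡1) mod 7; (3|7)=-1, (1|7)=+1; (−1)^{0·-2·3}·(-1)^-2·(+1)^0 = +1.
v=11: a=11^0·(≡1), b=11^1·(≡6) mod 11; (1|11)=+1, (6|11)=-1; (−1)^{0·1·5}·(+1)^1·(-1)^0 = +1.
v=23: a=23^1·(≡4), b=23^2·(≡6) mod 23; (4|23)=+1, (6|23)=+1; (−1)^{1·2·11}·(+1)^2·(+1)^1 = +1.
v=∞: 18387557 > 0 and -8794049 < 0  ⇒  (a,b)_∞ = +1.
v=31: a=31^1·(≡27), b=31^1·(≡9) mod 31; (27|31)=-1, (9|31)=+1; (−1)^{1·1·15}·(-1)^1·(+1)^1 = +1.
Ram(18387557, -8794049) = {37, 41}; no ℚ_37-point on the conic.

[37, 41]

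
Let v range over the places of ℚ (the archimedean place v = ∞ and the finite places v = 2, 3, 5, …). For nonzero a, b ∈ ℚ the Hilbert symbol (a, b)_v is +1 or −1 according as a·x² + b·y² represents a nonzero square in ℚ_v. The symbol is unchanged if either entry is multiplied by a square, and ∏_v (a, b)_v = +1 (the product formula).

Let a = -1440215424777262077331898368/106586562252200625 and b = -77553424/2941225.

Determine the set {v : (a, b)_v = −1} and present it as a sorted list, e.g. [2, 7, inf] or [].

(a, b) ≡ (-43, -28681) mod (ℚ^×)²; places V = {2, 3, 5, 7, 11, 13, 23, 29, 37, 43, 53, ∞}.
(a,b)_43: α=3, u≡34; β=1, v≡13 (mod 43); (34|43)=-1, (13|43)=+1; sign (−1)^1·-1^1·+1^3 = +1.
(a,b)_11: α=2, u≡4; β=0, v≡8 (mod 11); (4|11)=+1, (8|11)=-1; sign (−1)^0·+1^0·-1^2 = +1.
(a,b)_5: α=-4, u≡2; β=-2, v≡4 (mod 5); (2|5)=-1, (4|5)=+1; sign (−1)^0·-1^-2·+1^-4 = +1.
(a,b)_13: α=4, u≡12; β=2, v≡4 (mod 13); (12|13)=+1, (4|13)=+1; sign (−1)^0·+1^2·+1^4 = +1.
(a,b)_29: α=2, u≡3; β=1, v≡15 (mod 29); (3|29)=-1, (15|29)=-1; sign (−1)^0·-1^1·-1^2 = -1.
(a,b)_7: α=-12, u≡5; β=-6, v≡6 (mod 7); (5|7)=-1, (6|7)=-1; sign (−1)^0·-1^-6·-1^-12 = +1.
(a,b)_2: α=22, β=4; u≡5, v≡7 (mod 8); ε(u)ε(v)=0·1, αω(v)=22·0, βω(u)=4·1; sum ≡ 0  ⇒  +1.
(a,b)_3: α=-2, u≡2; β=0, v≡2 (mod 3); (2|3)=-1, (2|3)=-1; sign (−1)^0·-1^0·-1^-2 = +1.
(a,b)_53: α=2, u≡29; β=0, v≡22 (mod 53); (29|53)=+1, (22|53)=-1; sign (−1)^0·+1^0·-1^2 = +1.
(a,b)_23: α=2, u≡1; β=1, v≡12 (mod 23); (1|23)=+1, (12|23)=+1; sign (−1)^0·+1^1·+1^2 = +1.
(a,b)_37: α=-2, u≡24; β=0, v≡15 (mod 37); (24|37)=-1, (15|37)=-1; sign (−1)^0·-1^0·-1^-2 = +1.
(a,b)_∞: sgn(-43)=−, sgn(-28681)=−, so -1.
Ram(-43, -28681) = {29, ∞}; no ℚ_29-point on the conic.

[29, inf]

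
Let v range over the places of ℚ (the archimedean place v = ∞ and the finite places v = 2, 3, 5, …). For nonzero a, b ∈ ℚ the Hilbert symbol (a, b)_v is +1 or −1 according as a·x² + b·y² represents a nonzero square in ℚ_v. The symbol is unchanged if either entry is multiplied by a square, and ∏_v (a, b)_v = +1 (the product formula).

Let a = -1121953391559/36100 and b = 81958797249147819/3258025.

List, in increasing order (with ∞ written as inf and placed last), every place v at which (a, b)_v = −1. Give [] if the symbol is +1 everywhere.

[]

(a, b) ≡ (-2431, 6851) mod (ℚ^×)²; places V = {2, 3, 5, 7, 11, 13, 17, 19, 23, 31, ∞}.
(a,b)_17: α=1, u≡7; β=1, v≡14 (mod 17); (7|17)=-1, (14|17)=-1; sign (−1)^0·-1^1·-1^1 = +1.
(a,b)_11: α=3, u≡7; β=2, v≡3 (mod 11); (7|11)=-1, (3|11)=+1; sign (−1)^0·-1^2·+1^3 = +1.
(a,b)_∞: sgn(-2431)=−, sgn(6851)=+, so +1.
(a,b)_31: α=2, u≡16; β=3, v≡7 (mod 31); (16|31)=+1, (7|31)=+1; sign (−1)^0·+1^3·+1^2 = +1.
(a,b)_19: α=-2, u≡11; β=-4, v≡7 (mod 19); (11|19)=+1, (7|19)=+1; sign (−1)^0·+1^-4·+1^-2 = +1.
(a,b)_3: α=4, u≡2; β=4, v≡2 (mod 3); (2|3)=-1, (2|3)=-1; sign (−1)^0·-1^4·-1^4 = +1.
(a,b)_13: α=1, u≡11; β=1, v≡2 (mod 13); (11|13)=-1, (2|13)=-1; sign (−1)^0·-1^1·-1^1 = +1.
(a,b)_23: α=0, u≡20; β=2, v≡10 (mod 23); (20|23)=-1, (10|23)=-1; sign (−1)^0·-1^2·-1^0 = +1.
(a,b)_7: α=2, u≡3; β=4, v≡5 (mod 7); (3|7)=-1, (5|7)=-1; sign (−1)^0·-1^4·-1^2 = +1.
(a,b)_5: α=-2, u≡4; β=-2, v≡4 (mod 5); (4|5)=+1, (4|5)=+1; sign (−1)^0·+1^-2·+1^-2 = +1.
(a,b)_2: α=-2, β=0; u≡1, v≡3 (mod 8); ε(u)ε(v)=0·1, αω(v)=-2·1, βω(u)=0·0; sum ≡ 0  ⇒  +1.
Ram(a, b) = ∅: the form -2431·x² + 6851·y² − z² is isotropic over every ℚ_v, so by Hasse–Minkowski it is isotropic over ℚ.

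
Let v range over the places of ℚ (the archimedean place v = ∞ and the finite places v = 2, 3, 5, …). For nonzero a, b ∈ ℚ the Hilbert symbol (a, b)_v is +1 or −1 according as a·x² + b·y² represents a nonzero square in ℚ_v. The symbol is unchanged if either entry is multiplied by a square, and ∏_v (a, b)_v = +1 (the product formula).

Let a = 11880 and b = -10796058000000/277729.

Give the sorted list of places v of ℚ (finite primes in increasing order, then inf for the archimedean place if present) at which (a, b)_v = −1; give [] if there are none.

(a, b) ≡ (330, -42) mod (ℚ^×)²; places V = {2, 3, 5, 7, 11, 13, 17, 31, ∞}.
(a,b)_11: α=1, u≡2; β=0, v≡2 (mod 11); (2|11)=-1, (2|11)=-1; sign (−1)^0·-1^0·-1^1 = -1.
(a,b)_17: α=0, u≡14; β=-2, v≡13 (mod 17); (14|17)=-1, (13|17)=+1; sign (−1)^0·-1^-2·+1^0 = +1.
(a,b)_5: α=1, u≡1; β=6, v≡2 (mod 5); (1|5)=+1, (2|5)=-1; sign (−1)^0·+1^6·-1^1 = -1.
(a,b)_31: α=0, u≡7; β=-2, v≡19 (mod 31); (7|31)=+1, (19|31)=+1; sign (−1)^0·+1^-2·+1^0 = +1.
(a,b)_∞: sgn(330)=+, sgn(-42)=−, so +1.
(a,b)_2: α=3, β=7; u≡5, v≡3 (mod 8); ε(u)ε(v)=0·1, αω(v)=3·1, βω(u)=7·1; sum ≡ 0  ⇒  +1.
(a,b)_7: α=0, u≡1; β=1, v≡4 (mod 7); (1|7)=+1, (4|7)=+1; sign (−1)^0·+1^1·+1^0 = +1.
(a,b)_3: α=3, u≡2; β=3, v≡1 (mod 3); (2|3)=-1, (1|3)=+1; sign (−1)^1·-1^3·+1^3 = +1.
(a,b)_13: α=0, u≡11; β=4, v≡9 (mod 13); (11|13)=-1, (9|13)=+1; sign (−1)^0·-1^4·+1^0 = +1.
(330, -42 / ℚ) ramifies at {5, 11}: a division algebra.

[5, 11]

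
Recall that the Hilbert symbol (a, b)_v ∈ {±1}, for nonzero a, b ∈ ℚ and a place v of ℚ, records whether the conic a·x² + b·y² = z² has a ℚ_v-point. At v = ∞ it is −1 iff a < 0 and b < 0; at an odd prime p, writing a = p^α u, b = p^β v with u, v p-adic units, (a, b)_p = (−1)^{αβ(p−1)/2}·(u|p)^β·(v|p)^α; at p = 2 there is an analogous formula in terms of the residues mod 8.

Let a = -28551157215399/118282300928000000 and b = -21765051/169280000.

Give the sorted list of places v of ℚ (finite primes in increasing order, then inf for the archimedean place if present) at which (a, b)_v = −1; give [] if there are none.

Mod squares: a ≡ -254562, b ≡ -13398. Check v ∈ {∞, 2, 3, 5, 7, 11, 13, 19, 23, 29, 37}.
v=13: a=13^2·(≡10), b=13^0·(≡5) mod 13; (10|13)=+1, (5|13)=-1; (−1)^{2·0·6}·(+1)^0·(-1)^2 = +1.
v=37: a=37^-2·(≡18), b=37^0·(≡25) mod 37; (18|37)=-1, (25|37)=+1; (−1)^{-2·0·18}·(-1)^0·(+1)^-2 = +1.
v=23: a=23^-2·(≡6), b=23^-2·(≡10) mod 23; (6|23)=+1, (10|23)=-1; (−1)^{-2·-2·11}·(+1)^-2·(-1)^-2 = +1.
v=19: a=19^7·(≡17), b=19^2·(≡7) mod 19; (17|19)=+1, (7|19)=+1; (−1)^{7·2·9}·(+1)^2·(+1)^7 = +1.
v=∞: -254562 < 0 and -13398 < 0  ⇒  (a,b)_∞ = -1.
v=7: a=7^1·(≡5), b=7^1·(≡2) mod 7; (5|7)=-1, (2|7)=+1; (−1)^{1·1·3}·(-1)^1·(+1)^1 = +1.
v=29: a=29^-1·(≡6), b=29^1·(≡8) mod 29; (6|29)=+1, (8|29)=-1; (−1)^{-1·1·14}·(+1)^1·(-1)^-1 = -1.
v=11: a=11^-1·(≡6), b=11^1·(≡5) mod 11; (6|11)=-1, (5|11)=+1; (−1)^{-1·1·5}·(-1)^1·(+1)^-1 = +1.
v=5: a=5^-6·(≡3), b=5^-4·(≡3) mod 5; (3|5)=-1, (3|5)=-1; (−1)^{-6·-4·2}·(-1)^-4·(-1)^-6 = +1.
v=2: v_2(a)=-15, v_2(b)=-9; units ≡ 7, 5 (mod 8); ε·ε+αω+βω = 1·0+-15·1+-9·0 ≡ 1  ⇒  (a,b)_2 = -1.
v=3: a=3^3·(≡1), b=3^3·(≡1) mod 3; (1|3)=+1, (1|3)=+1; (−1)^{3·3·1}·(+1)^3·(+1)^3 = -1.
|Ram(-254562, -13398)| = 4, even; anisotropic at {2, 3, 29, ∞}.

[2, 3, 29, inf]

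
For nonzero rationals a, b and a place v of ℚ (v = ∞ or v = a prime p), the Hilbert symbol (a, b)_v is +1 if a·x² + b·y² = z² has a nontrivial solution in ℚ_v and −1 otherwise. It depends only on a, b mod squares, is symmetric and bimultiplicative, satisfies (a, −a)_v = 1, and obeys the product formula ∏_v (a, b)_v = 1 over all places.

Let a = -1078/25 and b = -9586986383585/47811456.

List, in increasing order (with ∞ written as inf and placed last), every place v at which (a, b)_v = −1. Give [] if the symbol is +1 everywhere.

[2, 5, 7, inf]

(a, b) ≡ (-22, -910) mod (ℚ^×)²; places V = {2, 3, 5, 7, 11, 13, 17, 19, 29, 41, ∞}.
(a,b)_29: α=0, u≡23; β=2, v≡11 (mod 29); (23|29)=+1, (11|29)=-1; sign (−1)^0·+1^2·-1^0 = +1.
(a,b)_11: α=1, u≡4; β=-2, v≡1 (mod 11); (4|11)=+1, (1|11)=+1; sign (−1)^0·+1^-2·+1^1 = +1.
(a,b)_7: α=2, u≡5; β=-3, v≡5 (mod 7); (5|7)=-1, (5|7)=-1; sign (−1)^0·-1^-3·-1^2 = -1.
(a,b)_2: α=1, β=-7; u≡5, v≡1 (mod 8); ε(u)ε(v)=0·0, αω(v)=1·0, βω(u)=-7·1; sum ≡ 1  ⇒  -1.
(a,b)_3: α=0, u≡2; β=-2, v≡2 (mod 3); (2|3)=-1, (2|3)=-1; sign (−1)^0·-1^-2·-1^0 = +1.
(a,b)_17: α=0, u≡14; β=2, v≡8 (mod 17); (14|17)=-1, (8|17)=+1; sign (−1)^0·-1^2·+1^0 = +1.
(a,b)_19: α=0, u≡4; β=2, v≡10 (mod 19); (4|19)=+1, (10|19)=-1; sign (−1)^0·+1^2·-1^0 = +1.
(a,b)_41: α=0, u≡11; β=2, v≡23 (mod 41); (11|41)=-1, (23|41)=+1; sign (−1)^0·-1^2·+1^0 = +1.
(a,b)_5: α=-2, u≡2; β=1, v≡3 (mod 5); (2|5)=-1, (3|5)=-1; sign (−1)^0·-1^1·-1^-2 = -1.
(a,b)_∞: sgn(-22)=−, sgn(-910)=−, so -1.
(a,b)_13: α=0, u≡12; β=1, v≡2 (mod 13); (12|13)=+1, (2|13)=-1; sign (−1)^0·+1^1·-1^0 = +1.
|Ram(-22, -910)| = 4, even; anisotropic at {2, 5, 7, ∞}.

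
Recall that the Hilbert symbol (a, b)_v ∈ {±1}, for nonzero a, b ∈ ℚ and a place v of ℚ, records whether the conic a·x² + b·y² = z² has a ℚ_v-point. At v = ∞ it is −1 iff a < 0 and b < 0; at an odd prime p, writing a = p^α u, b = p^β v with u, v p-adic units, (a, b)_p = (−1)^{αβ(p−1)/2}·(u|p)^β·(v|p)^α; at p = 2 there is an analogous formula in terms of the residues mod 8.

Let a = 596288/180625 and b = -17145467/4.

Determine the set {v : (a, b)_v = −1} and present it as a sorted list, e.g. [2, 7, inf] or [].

(a, b) ≡ (77, -20387) mod (ℚ^×)²; places V = {2, 5, 7, 11, 17, 19, 29, 37, ∞}.
(a,b)_37: α=0, u≡21; β=1, v≡27 (mod 37); (21|37)=+1, (27|37)=+1; sign (−1)^0·+1^1·+1^0 = +1.
(a,b)_19: α=0, u≡1; β=1, v≡3 (mod 19); (1|19)=+1, (3|19)=-1; sign (−1)^0·+1^1·-1^0 = +1.
(a,b)_29: α=0, u≡26; β=3, v≡20 (mod 29); (26|29)=-1, (20|29)=+1; sign (−1)^0·-1^3·+1^0 = -1.
(a,b)_17: α=-2, u≡1; β=0, v≡9 (mod 17); (1|17)=+1, (9|17)=+1; sign (−1)^0·+1^0·+1^-2 = +1.
(a,b)_11: α=3, u≡6; β=0, v≡6 (mod 11); (6|11)=-1, (6|11)=-1; sign (−1)^0·-1^0·-1^3 = -1.
(a,b)_5: α=-4, u≡2; β=0, v≡2 (mod 5); (2|5)=-1, (2|5)=-1; sign (−1)^0·-1^0·-1^-4 = +1.
(a,b)_∞: sgn(77)=+, sgn(-20387)=−, so +1.
(a,b)_7: α=1, u≡2; β=0, v≡1 (mod 7); (2|7)=+1, (1|7)=+1; sign (−1)^0·+1^0·+1^1 = +1.
(a,b)_2: α=6, β=-2; u≡5, v≡5 (mod 8); ε(u)ε(v)=0·0, αω(v)=6·1, βω(u)=-2·1; sum ≡ 0  ⇒  +1.
(77, -20387 / ℚ) ramifies at {11, 29}: a division algebra.

[11, 29]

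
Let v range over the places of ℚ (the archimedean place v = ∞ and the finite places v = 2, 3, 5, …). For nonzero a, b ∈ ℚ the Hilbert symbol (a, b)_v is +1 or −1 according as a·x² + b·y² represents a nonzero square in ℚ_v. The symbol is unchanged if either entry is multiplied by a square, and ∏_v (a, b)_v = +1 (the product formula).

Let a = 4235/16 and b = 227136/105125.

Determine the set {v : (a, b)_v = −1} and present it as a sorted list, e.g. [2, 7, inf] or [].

[3, 5]

(a, b) ≡ (35, 105) mod (ℚ^×)²; places V = {2, 3, 5, 7, 11, 13, 29, ∞}.
(a,b)_3: α=0, u≡2; β=1, v≡2 (mod 3); (2|3)=-1, (2|3)=-1; sign (−1)^0·-1^1·-1^0 = -1.
(a,b)_11: α=2, u≡7; β=0, v≡7 (mod 11); (7|11)=-1, (7|11)=-1; sign (−1)^0·-1^0·-1^2 = +1.
(a,b)_2: α=-4, β=6; u≡3, v≡1 (mod 8); ε(u)ε(v)=1·0, αω(v)=-4·0, βω(u)=6·1; sum ≡ 0  ⇒  +1.
(a,b)_29: α=0, u≡20; β=-2, v≡17 (mod 29); (20|29)=+1, (17|29)=-1; sign (−1)^0·+1^-2·-1^0 = +1.
(a,b)_13: α=0, u≡12; β=2, v≡10 (mod 13); (12|13)=+1, (10|13)=+1; sign (−1)^0·+1^2·+1^0 = +1.
(a,b)_5: α=1, u≡2; β=-3, v≡1 (mod 5); (2|5)=-1, (1|5)=+1; sign (−1)^0·-1^-3·+1^1 = -1.
(a,b)_7: α=1, u≡5; β=1, v≡4 (mod 7); (5|7)=-1, (4|7)=+1; sign (−1)^1·-1^1·+1^1 = +1.
(a,b)_∞: sgn(35)=+, sgn(105)=+, so +1.
|Ram(35, 105)| = 2, even; anisotropic at {3, 5}.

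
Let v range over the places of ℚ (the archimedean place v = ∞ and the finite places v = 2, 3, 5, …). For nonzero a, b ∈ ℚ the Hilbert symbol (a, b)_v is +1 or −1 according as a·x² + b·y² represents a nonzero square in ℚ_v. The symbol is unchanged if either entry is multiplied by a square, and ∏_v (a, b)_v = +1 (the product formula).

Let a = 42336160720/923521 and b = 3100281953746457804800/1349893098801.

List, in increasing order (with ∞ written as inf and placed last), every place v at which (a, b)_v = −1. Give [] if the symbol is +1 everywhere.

Mod squares: a ≡ 805, b ≡ 37. Check v ∈ {∞, 2, 3, 5, 7, 13, 23, 31, 37}.
v=23: a=23^1·(≡18), b=23^2·(≡22) mod 23; (18|23)=+1, (22|23)=-1; (−1)^{1·2·11}·(+1)^2·(-1)^1 = -1.
v=13: a=13^0·(≡9), b=13^-2·(≡2) mod 13; (9|13)=+1, (2|13)=-1; (−1)^{0·-2·6}·(+1)^-2·(-1)^0 = +1.
v=3: a=3^0·(≡1), b=3^-2·(≡1) mod 3; (1|3)=+1, (1|3)=+1; (−1)^{0·-2·1}·(+1)^-2·(+1)^0 = +1.
v=5: a=5^1·(≡4), b=5^2·(≡2) mod 5; (4|5)=+1, (2|5)=-1; (−1)^{1·2·2}·(+1)^2·(-1)^1 = -1.
v=31: a=31^-4·(≡27), b=31^-6·(≡13) mod 31; (27|31)=-1, (13|31)=-1; (−1)^{-4·-6·15}·(-1)^-6·(-1)^-4 = +1.
v=∞: 805 > 0 and 37 > 0  ⇒  (a,b)_∞ = +1.
v=2: v_2(a)=4, v_2(b)=14; units ≡ 5, 5 (mod 8); ε·ε+αω+βω = 0·0+4·1+14·1 ≡ 0  ⇒  (a,b)_2 = +1.
v=7: a=7^5·(≡6), b=7^10·(≡4) mod 7; (6|7)=-1, (4|7)=+1; (−1)^{5·10·3}·(-1)^10·(+1)^5 = +1.
v=37: a=37^2·(≡21), b=37^3·(≡11) mod 37; (21|37)=+1, (11|37)=+1; (−1)^{2·3·18}·(+1)^3·(+1)^2 = +1.
|Ram(805, 37)| = 2, even; anisotropic at {5, 23}.

[5, 23]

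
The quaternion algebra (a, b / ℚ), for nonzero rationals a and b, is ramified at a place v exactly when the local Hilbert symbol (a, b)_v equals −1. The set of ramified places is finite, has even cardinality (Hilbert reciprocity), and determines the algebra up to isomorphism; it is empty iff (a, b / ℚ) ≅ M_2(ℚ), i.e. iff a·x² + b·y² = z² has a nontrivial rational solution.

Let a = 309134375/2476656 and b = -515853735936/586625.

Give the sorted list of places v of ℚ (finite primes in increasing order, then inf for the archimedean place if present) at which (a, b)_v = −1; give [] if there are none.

(a, b) ≡ (36465, -390) mod (ℚ^×)²; places V = {2, 3, 5, 7, 11, 13, 17, 19, 23, ∞}.
(a,b)_13: α=-1, u≡3; β=-1, v≡10 (mod 13); (3|13)=+1, (10|13)=+1; sign (−1)^0·+1^-1·+1^-1 = +1.
(a,b)_11: α=1, u≡1; β=2, v≡2 (mod 11); (1|11)=+1, (2|11)=-1; sign (−1)^0·+1^2·-1^1 = -1.
(a,b)_2: α=-4, β=11; u≡1, v≡5 (mod 8); ε(u)ε(v)=0·0, αω(v)=-4·1, βω(u)=11·0; sum ≡ 0  ⇒  +1.
(a,b)_5: α=5, u≡3; β=-3, v≡3 (mod 5); (3|5)=-1, (3|5)=-1; sign (−1)^0·-1^-3·-1^5 = +1.
(a,b)_23: α=2, u≡21; β=0, v≡1 (mod 23); (21|23)=-1, (1|23)=+1; sign (−1)^0·-1^0·+1^2 = +1.
(a,b)_∞: sgn(36465)=+, sgn(-390)=−, so +1.
(a,b)_3: α=-5, u≡2; β=1, v≡2 (mod 3); (2|3)=-1, (2|3)=-1; sign (−1)^1·-1^1·-1^-5 = -1.
(a,b)_19: α=0, u≡4; β=-2, v≡11 (mod 19); (4|19)=+1, (11|19)=+1; sign (−1)^0·+1^-2·+1^0 = +1.
(a,b)_7: α=-2, u≡1; β=4, v≡2 (mod 7); (1|7)=+1, (2|7)=+1; sign (−1)^0·+1^4·+1^-2 = +1.
(a,b)_17: α=1, u≡11; β=2, v≡2 (mod 17); (11|17)=-1, (2|17)=+1; sign (−1)^0·-1^2·+1^1 = +1.
|Ram(36465, -390)| = 2, even; anisotropic at {3, 11}.

[3, 11]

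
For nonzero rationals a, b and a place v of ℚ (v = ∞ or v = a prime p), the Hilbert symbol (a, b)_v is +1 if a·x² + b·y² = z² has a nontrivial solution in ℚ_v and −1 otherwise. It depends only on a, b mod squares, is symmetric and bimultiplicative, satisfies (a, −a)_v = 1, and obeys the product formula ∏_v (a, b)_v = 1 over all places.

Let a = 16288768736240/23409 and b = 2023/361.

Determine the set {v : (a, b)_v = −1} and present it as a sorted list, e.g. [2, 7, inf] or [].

[2, 5, 11, 13]

(a, b) ≡ (20735, 7) mod (ℚ^×)²; places V = {2, 3, 5, 7, 11, 13, 17, 19, 29, ∞}.
(a,b)_7: α=4, u≡4; β=1, v≡4 (mod 7); (4|7)=+1, (4|7)=+1; sign (−1)^0·+1^1·+1^4 = +1.
(a,b)_29: α=1, u≡2; β=0, v≡24 (mod 29); (2|29)=-1, (24|29)=+1; sign (−1)^0·-1^0·+1^1 = +1.
(a,b)_17: α=-2, u≡10; β=2, v≡6 (mod 17); (10|17)=-1, (6|17)=-1; sign (−1)^0·-1^2·-1^-2 = +1.
(a,b)_3: α=-4, u≡2; β=0, v≡1 (mod 3); (2|3)=-1, (1|3)=+1; sign (−1)^0·-1^0·+1^-4 = +1.
(a,b)_13: α=3, u≡4; β=0, v≡6 (mod 13); (4|13)=+1, (6|13)=-1; sign (−1)^0·+1^0·-1^3 = -1.
(a,b)_2: α=4, β=0; u≡7, v≡7 (mod 8); ε(u)ε(v)=1·1, αω(v)=4·0, βω(u)=0·0; sum ≡ 1  ⇒  -1.
(a,b)_5: α=1, u≡2; β=0, v≡3 (mod 5); (2|5)=-1, (3|5)=-1; sign (−1)^0·-1^0·-1^1 = -1.
(a,b)_11: α=3, u≡9; β=0, v≡6 (mod 11); (9|11)=+1, (6|11)=-1; sign (−1)^0·+1^0·-1^3 = -1.
(a,b)_∞: sgn(20735)=+, sgn(7)=+, so +1.
(a,b)_19: α=0, u≡16; β=-2, v≡9 (mod 19); (16|19)=+1, (9|19)=+1; sign (−1)^0·+1^-2·+1^0 = +1.
(20735, 7 / ℚ) ramifies at {2, 5, 11, 13}: a division algebra.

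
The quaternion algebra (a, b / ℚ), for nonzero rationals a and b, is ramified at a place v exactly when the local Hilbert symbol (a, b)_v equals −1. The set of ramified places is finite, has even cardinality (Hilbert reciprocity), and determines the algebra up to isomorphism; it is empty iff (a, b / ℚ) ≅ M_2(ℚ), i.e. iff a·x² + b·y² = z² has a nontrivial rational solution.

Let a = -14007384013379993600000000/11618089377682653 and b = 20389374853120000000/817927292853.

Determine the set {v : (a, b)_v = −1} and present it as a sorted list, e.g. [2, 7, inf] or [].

Mod squares: a ≡ -6118, b ≡ 56810. Check v ∈ {∞, 2, 3, 5, 7, 11, 13, 17, 19, 23}.
v=13: a=13^4·(≡6), b=13^3·(≡2) mod 13; (6|13)=-1, (2|13)=-1; (−1)^{4·3·6}·(-1)^3·(-1)^4 = -1.
v=17: a=17^4·(≡15), b=17^2·(≡2) mod 17; (15|17)=+1, (2|17)=+1; (−1)^{4·2·8}·(+1)^2·(+1)^4 = +1.
v=3: a=3^-6·(≡2), b=3^-4·(≡2) mod 3; (2|3)=-1, (2|3)=-1; (−1)^{-6·-4·1}·(-1)^-4·(-1)^-6 = +1.
v=2: v_2(a)=31, v_2(b)=23; units ≡ 5, 5 (mod 8); ε·ε+αω+βω = 0·0+31·1+23·1 ≡ 0  ⇒  (a,b)_2 = +1.
v=∞: -6118 < 0 and 56810 > 0  ⇒  (a,b)_∞ = +1.
v=7: a=7^1·(≡2), b=7^2·(≡5) mod 7; (2|7)=+1, (5|7)=-1; (−1)^{1·2·3}·(+1)^2·(-1)^1 = -1.
v=23: a=23^-5·(≡21), b=23^-3·(≡12) mod 23; (21|23)=-1, (12|23)=+1; (−1)^{-5·-3·11}·(-1)^-3·(+1)^-5 = +1.
v=19: a=19^-5·(≡4), b=19^-3·(≡17) mod 19; (4|19)=+1, (17|19)=+1; (−1)^{-5·-3·9}·(+1)^-3·(+1)^-5 = -1.
v=5: a=5^8·(≡3), b=5^7·(≡2) mod 5; (3|5)=-1, (2|5)=-1; (−1)^{8·7·2}·(-1)^7·(-1)^8 = -1.
v=11: a=11^0·(≡4), b=11^-2·(≡10) mod 11; (4|11)=+1, (10|11)=-1; (−1)^{0·-2·5}·(+1)^-2·(-1)^0 = +1.
(-6118, 56810 / ℚ) ramifies at {5, 7, 13, 19}: a division algebra.

[5, 7, 13, 19]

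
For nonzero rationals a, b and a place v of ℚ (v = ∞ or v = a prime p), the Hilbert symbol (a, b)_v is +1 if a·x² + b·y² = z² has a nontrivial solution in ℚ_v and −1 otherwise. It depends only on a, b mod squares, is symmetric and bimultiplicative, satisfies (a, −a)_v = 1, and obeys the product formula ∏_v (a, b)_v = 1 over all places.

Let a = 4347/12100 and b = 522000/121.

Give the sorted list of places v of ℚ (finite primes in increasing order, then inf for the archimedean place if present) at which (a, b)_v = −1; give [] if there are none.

[5, 7, 23, 29]

Mod squares: a ≡ 483, b ≡ 145. Check v ∈ {∞, 2, 3, 5, 7, 11, 23, 29}.
v=5: a=5^-2·(≡3), b=5^3·(≡1) mod 5; (3|5)=-1, (1|5)=+1; (−1)^{-2·3·2}·(-1)^3·(+1)^-2 = -1.
v=11: a=11^-2·(≡2), b=11^-2·(≡6) mod 11; (2|11)=-1, (6|11)=-1; (−1)^{-2·-2·5}·(-1)^-2·(-1)^-2 = +1.
v=3: a=3^3·(≡2), b=3^2·(≡1) mod 3; (2|3)=-1, (1|3)=+1; (−1)^{3·2·1}·(-1)^2·(+1)^3 = +1.
v=7: a=7^1·(≡3), b=7^0·(≡5) mod 7; (3|7)=-1, (5|7)=-1; (−1)^{1·0·3}·(-1)^0·(-1)^1 = -1.
v=2: v_2(a)=-2, v_2(b)=4; units ≡ 3, 1 (mod 8); ε·ε+αω+βω = 1·0+-2·0+4·1 ≡ 0  ⇒  (a,b)_2 = +1.
v=∞: 483 > 0 and 145 > 0  ⇒  (a,b)_∞ = +1.
v=29: a=29^0·(≡12), b=29^1·(≡4) mod 29; (12|29)=-1, (4|29)=+1; (−1)^{0·1·14}·(-1)^1·(+1)^0 = -1.
v=23: a=23^1·(≡14), b=23^0·(≡14) mod 23; (14|23)=-1, (14|23)=-1; (−1)^{1·0·11}·(-1)^0·(-1)^1 = -1.
(483, 145 / ℚ) ramifies at {5, 7, 23, 29}: a division algebra.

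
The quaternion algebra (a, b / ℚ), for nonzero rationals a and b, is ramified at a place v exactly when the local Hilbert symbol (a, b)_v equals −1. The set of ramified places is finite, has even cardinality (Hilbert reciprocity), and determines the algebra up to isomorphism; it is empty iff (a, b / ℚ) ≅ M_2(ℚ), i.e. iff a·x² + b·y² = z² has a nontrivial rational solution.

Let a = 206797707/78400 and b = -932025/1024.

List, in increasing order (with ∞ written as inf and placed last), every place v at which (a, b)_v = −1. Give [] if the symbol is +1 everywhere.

[2, 43]

Mod squares: a ≡ 43, b ≡ -129. Check v ∈ {∞, 2, 3, 5, 7, 17, 43}.
v=2: v_2(a)=-6, v_2(b)=-10; units ≡ 3, 7 (mod 8); ε·ε+αω+βω = 1·1+-6·0+-10·1 ≡ 1  ⇒  (a,b)_2 = -1.
v=3: a=3^2·(≡1), b=3^1·(≡2) mod 3; (1|3)=+1, (2|3)=-1; (−1)^{2·1·1}·(+1)^1·(-1)^2 = +1.
v=5: a=5^-2·(≡2), b=5^2·(≡1) mod 5; (2|5)=-1, (1|5)=+1; (−1)^{-2·2·2}·(-1)^2·(+1)^-2 = +1.
v=7: a=7^-2·(≡1), b=7^0·(≡2) mod 7; (1|7)=+1, (2|7)=+1; (−1)^{-2·0·3}·(+1)^0·(+1)^-2 = +1.
v=43: a=43^3·(≡41), b=43^1·(≡38) mod 43; (41|43)=+1, (38|43)=+1; (−1)^{3·1·21}·(+1)^1·(+1)^3 = -1.
v=∞: 43 > 0 and -129 < 0  ⇒  (a,b)_∞ = +1.
v=17: a=17^2·(≡13), b=17^2·(≡14) mod 17; (13|17)=+1, (14|17)=-1; (−1)^{2·2·8}·(+1)^2·(-1)^2 = +1.
(43, -129 / ℚ) ramifies at {2, 43}: a division algebra.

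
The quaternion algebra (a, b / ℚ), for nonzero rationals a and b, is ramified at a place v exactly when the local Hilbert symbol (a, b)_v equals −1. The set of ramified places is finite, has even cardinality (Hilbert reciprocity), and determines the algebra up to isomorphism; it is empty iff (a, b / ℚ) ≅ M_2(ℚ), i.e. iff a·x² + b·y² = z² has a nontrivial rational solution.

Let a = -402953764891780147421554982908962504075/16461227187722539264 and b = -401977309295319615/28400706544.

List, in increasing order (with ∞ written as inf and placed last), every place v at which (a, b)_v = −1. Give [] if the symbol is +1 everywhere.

[5, inf]

Mod squares: a ≡ -43, b ≡ -273265. Check v ∈ {∞, 2, 3, 5, 7, 11, 13, 23, 31, 41, 43, 47, 53}.
v=7: a=7^-2·(≡3), b=7^-2·(≡2) mod 7; (3|7)=-1, (2|7)=+1; (−1)^{-2·-2·3}·(-1)^-2·(+1)^-2 = +1.
v=23: a=23^-4·(≡3), b=23^-2·(≡11) mod 23; (3|23)=+1, (11|23)=-1; (−1)^{-4·-2·11}·(+1)^-2·(-1)^-4 = +1.
v=3: a=3^20·(≡2), b=3^8·(≡2) mod 3; (2|3)=-1, (2|3)=-1; (−1)^{20·8·1}·(-1)^8·(-1)^20 = +1.
v=2: v_2(a)=-8, v_2(b)=-4; units ≡ 5, 7 (mod 8); ε·ε+αω+βω = 0·1+-8·0+-4·1 ≡ 0  ⇒  (a,b)_2 = +1.
v=43: a=43^3·(≡29), b=43^1·(≡17) mod 43; (29|43)=-1, (17|43)=+1; (−1)^{3·1·21}·(-1)^1·(+1)^3 = +1.
v=53: a=53^4·(≡37), b=53^2·(≡30) mod 53; (37|53)=+1, (30|53)=-1; (−1)^{4·2·26}·(+1)^2·(-1)^4 = +1.
v=41: a=41^2·(≡37), b=41^1·(≡37) mod 41; (37|41)=+1, (37|41)=+1; (−1)^{2·1·20}·(+1)^1·(+1)^2 = +1.
v=13: a=13^2·(≡10), b=13^2·(≡6) mod 13; (10|13)=+1, (6|13)=-1; (−1)^{2·2·6}·(+1)^2·(-1)^2 = +1.
v=5: a=5^2·(≡3), b=5^1·(≡3) mod 5; (3|5)=-1, (3|5)=-1; (−1)^{2·1·2}·(-1)^1·(-1)^2 = -1.
v=11: a=11^10·(≡5), b=11^4·(≡10) mod 11; (5|11)=+1, (10|11)=-1; (−1)^{10·4·5}·(+1)^4·(-1)^10 = +1.
v=31: a=31^-2·(≡25), b=31^-1·(≡16) mod 31; (25|31)=+1, (16|31)=+1; (−1)^{-2·-1·15}·(+1)^-1·(+1)^-2 = +1.
v=∞: -43 < 0 and -273265 < 0  ⇒  (a,b)_∞ = -1.
v=47: a=47^-4·(≡32), b=47^-2·(≡23) mod 47; (32|47)=+1, (23|47)=-1; (−1)^{-4·-2·23}·(+1)^-2·(-1)^-4 = +1.
Ram(-43, -273265) = {5, ∞}; no ℚ_5-point on the conic.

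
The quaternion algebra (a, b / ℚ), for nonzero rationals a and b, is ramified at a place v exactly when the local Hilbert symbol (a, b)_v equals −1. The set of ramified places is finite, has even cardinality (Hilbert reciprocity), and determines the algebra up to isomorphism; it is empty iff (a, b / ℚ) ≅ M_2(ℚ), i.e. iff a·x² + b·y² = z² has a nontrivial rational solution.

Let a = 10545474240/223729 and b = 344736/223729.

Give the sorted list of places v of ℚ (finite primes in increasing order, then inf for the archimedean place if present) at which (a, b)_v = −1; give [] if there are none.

[2, 7]

Mod squares: a ≡ 115, b ≡ 266. Check v ∈ {∞, 2, 3, 5, 7, 11, 19, 23, 43}.
v=7: a=7^2·(≡3), b=7^1·(≡5) mod 7; (3|7)=-1, (5|7)=-1; (−1)^{2·1·3}·(-1)^1·(-1)^2 = -1.
v=43: a=43^-2·(≡27), b=43^-2·(≡37) mod 43; (27|43)=-1, (37|43)=-1; (−1)^{-2·-2·21}·(-1)^-2·(-1)^-2 = +1.
v=11: a=11^-2·(≡4), b=11^-2·(≡7) mod 11; (4|11)=+1, (7|11)=-1; (−1)^{-2·-2·5}·(+1)^-2·(-1)^-2 = +1.
v=3: a=3^4·(≡1), b=3^4·(≡2) mod 3; (1|3)=+1, (2|3)=-1; (−1)^{4·4·1}·(+1)^4·(-1)^4 = +1.
v=23: a=23^1·(≡17), b=23^0·(≡13) mod 23; (17|23)=-1, (13|23)=+1; (−1)^{1·0·11}·(-1)^0·(+1)^1 = +1.
v=∞: 115 > 0 and 266 > 0  ⇒  (a,b)_∞ = +1.
v=5: a=5^1·(≡2), b=5^0·(≡4) mod 5; (2|5)=-1, (4|5)=+1; (−1)^{1·0·2}·(-1)^0·(+1)^1 = +1.
v=2: v_2(a)=6, v_2(b)=5; units ≡ 3, 5 (mod 8); ε·ε+αω+βω = 1·0+6·1+5·1 ≡ 1  ⇒  (a,b)_2 = -1.
v=19: a=19^2·(≡6), b=19^1·(≡14) mod 19; (6|19)=+1, (14|19)=-1; (−1)^{2·1·9}·(+1)^1·(-1)^2 = +1.
Ram(115, 266) = {2, 7}; no ℚ_2-point on the conic.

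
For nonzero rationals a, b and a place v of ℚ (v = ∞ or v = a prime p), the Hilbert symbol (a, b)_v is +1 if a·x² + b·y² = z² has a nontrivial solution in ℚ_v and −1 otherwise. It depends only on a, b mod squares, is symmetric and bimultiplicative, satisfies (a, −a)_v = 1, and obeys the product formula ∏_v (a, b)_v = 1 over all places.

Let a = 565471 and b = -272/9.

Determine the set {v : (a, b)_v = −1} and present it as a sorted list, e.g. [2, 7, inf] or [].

[2, 17, 29, 37]

Mod squares: a ≡ 565471, b ≡ -17. Check v ∈ {∞, 2, 3, 17, 29, 31, 37}.
v=37: a=37^1·(≡2), b=37^0·(≡15) mod 37; (2|37)=-1, (15|37)=-1; (−1)^{1·0·18}·(-1)^0·(-1)^1 = -1.
v=3: a=3^0·(≡1), b=3^-2·(≡1) mod 3; (1|3)=+1, (1|3)=+1; (−1)^{0·-2·1}·(+1)^-2·(+1)^0 = +1.
v=2: v_2(a)=0, v_2(b)=4; units ≡ 7, 7 (mod 8); ε·ε+αω+βω = 1·1+0·0+4·0 ≡ 1  ⇒  (a,b)_2 = -1.
v=∞: 565471 > 0 and -17 < 0  ⇒  (a,b)_∞ = +1.
v=31: a=31^1·(≡13), b=31^0·(≡18) mod 31; (13|31)=-1, (18|31)=+1; (−1)^{1·0·15}·(-1)^0·(+1)^1 = +1.
v=29: a=29^1·(≡11), b=29^0·(≡2) mod 29; (11|29)=-1, (2|29)=-1; (−1)^{1·0·14}·(-1)^0·(-1)^1 = -1.
v=17: a=17^1·(≡11), b=17^1·(≡2) mod 17; (11|17)=-1, (2|17)=+1; (−1)^{1·1·8}·(-1)^1·(+1)^1 = -1.
|Ram(565471, -17)| = 4, even; anisotropic at {2, 17, 29, 37}.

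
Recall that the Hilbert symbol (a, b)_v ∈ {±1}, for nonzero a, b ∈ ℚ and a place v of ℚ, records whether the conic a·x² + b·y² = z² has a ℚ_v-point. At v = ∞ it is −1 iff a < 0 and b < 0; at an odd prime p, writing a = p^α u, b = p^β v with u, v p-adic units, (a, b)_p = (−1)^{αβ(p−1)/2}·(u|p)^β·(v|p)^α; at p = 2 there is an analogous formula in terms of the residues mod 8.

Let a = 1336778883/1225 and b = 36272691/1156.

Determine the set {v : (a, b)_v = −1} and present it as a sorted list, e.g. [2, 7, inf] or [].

[2, 13]

Mod squares: a ≡ 16503443, b ≡ 9139. Check v ∈ {∞, 2, 3, 5, 7, 11, 13, 17, 19, 23, 37, 41, 43}.
v=5: a=5^-2·(≡2), b=5^0·(≡1) mod 5; (2|5)=-1, (1|5)=+1; (−1)^{-2·0·2}·(-1)^0·(+1)^-2 = +1.
v=7: a=7^-2·(≡5), b=7^2·(≡2) mod 7; (5|7)=-1, (2|7)=+1; (−1)^{-2·2·3}·(-1)^2·(+1)^-2 = +1.
v=43: a=43^1·(≡2), b=43^0·(≡9) mod 43; (2|43)=-1, (9|43)=+1; (−1)^{1·0·21}·(-1)^0·(+1)^1 = +1.
v=19: a=19^0·(≡7), b=19^1·(≡4) mod 19; (7|19)=+1, (4|19)=+1; (−1)^{0·1·9}·(+1)^1·(+1)^0 = +1.
v=3: a=3^4·(≡2), b=3^4·(≡1) mod 3; (2|3)=-1, (1|3)=+1; (−1)^{4·4·1}·(-1)^4·(+1)^4 = +1.
v=37: a=37^1·(≡7), b=37^1·(≡36) mod 37; (7|37)=+1, (36|37)=+1; (−1)^{1·1·18}·(+1)^1·(+1)^1 = +1.
v=13: a=13^0·(≡8), b=13^1·(≡9) mod 13; (8|13)=-1, (9|13)=+1; (−1)^{0·1·6}·(-1)^1·(+1)^0 = -1.
v=17: a=17^0·(≡16), b=17^-2·(≡3) mod 17; (16|17)=+1, (3|17)=-1; (−1)^{0·-2·8}·(+1)^-2·(-1)^0 = +1.
v=11: a=11^1·(≡1), b=11^0·(≡4) mod 11; (1|11)=+1, (4|11)=+1; (−1)^{1·0·5}·(+1)^0·(+1)^1 = +1.
v=2: v_2(a)=0, v_2(b)=-2; units ≡ 3, 3 (mod 8); ε·ε+αω+βω = 1·1+0·1+-2·1 ≡ 1  ⇒  (a,b)_2 = -1.
v=23: a=23^1·(≡20), b=23^0·(≡2) mod 23; (20|23)=-1, (2|23)=+1; (−1)^{1·0·11}·(-1)^0·(+1)^1 = +1.
v=41: a=41^1·(≡38), b=41^0·(≡4) mod 41; (38|41)=-1, (4|41)=+1; (−1)^{1·0·20}·(-1)^0·(+1)^1 = +1.
v=∞: 16503443 > 0 and 9139 > 0  ⇒  (a,b)_∞ = +1.
|Ram(16503443, 9139)| = 2, even; anisotropic at {2, 13}.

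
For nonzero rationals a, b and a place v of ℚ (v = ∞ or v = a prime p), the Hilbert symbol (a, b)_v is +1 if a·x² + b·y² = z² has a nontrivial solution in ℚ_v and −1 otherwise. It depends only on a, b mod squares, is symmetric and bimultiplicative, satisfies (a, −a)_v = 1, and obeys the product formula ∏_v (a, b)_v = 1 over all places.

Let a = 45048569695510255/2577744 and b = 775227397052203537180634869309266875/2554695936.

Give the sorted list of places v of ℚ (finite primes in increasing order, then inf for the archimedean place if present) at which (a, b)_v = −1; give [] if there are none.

[2, 5, 17, 31]

Mod squares: a ≡ 993395, b ≡ 2460563. Check v ∈ {∞, 2, 3, 5, 7, 13, 17, 23, 29, 31, 53}.
v=3: a=3^-6·(≡2), b=3^-10·(≡2) mod 3; (2|3)=-1, (2|3)=-1; (−1)^{-6·-10·1}·(-1)^-10·(-1)^-6 = +1.
v=23: a=23^2·(≡16), b=23^5·(≡9) mod 23; (16|23)=+1, (9|23)=+1; (−1)^{2·5·11}·(+1)^5·(+1)^2 = +1.
v=7: a=7^4·(≡2), b=7^11·(≡1) mod 7; (2|7)=+1, (1|7)=+1; (−1)^{4·11·3}·(+1)^11·(+1)^4 = +1.
v=31: a=31^1·(≡11), b=31^3·(≡13) mod 31; (11|31)=-1, (13|31)=-1; (−1)^{1·3·15}·(-1)^3·(-1)^1 = -1.
v=2: v_2(a)=-4, v_2(b)=-8; units ≡ 3, 3 (mod 8); ε·ε+αω+βω = 1·1+-4·1+-8·1 ≡ 1  ⇒  (a,b)_2 = -1.
v=∞: 993395 > 0 and 2460563 > 0  ⇒  (a,b)_∞ = +1.
v=17: a=17^-1·(≡7), b=17^1·(≡1) mod 17; (7|17)=-1, (1|17)=+1; (−1)^{-1·1·8}·(-1)^1·(+1)^-1 = -1.
v=53: a=53^4·(≡28), b=53^4·(≡38) mod 53; (28|53)=+1, (38|53)=+1; (−1)^{4·4·26}·(+1)^4·(+1)^4 = +1.
v=13: a=13^-1·(≡9), b=13^-2·(≡9) mod 13; (9|13)=+1, (9|13)=+1; (−1)^{-1·-2·6}·(+1)^-2·(+1)^-1 = +1.
v=5: a=5^1·(≡4), b=5^4·(≡2) mod 5; (4|5)=+1, (2|5)=-1; (−1)^{1·4·2}·(+1)^4·(-1)^1 = -1.
v=29: a=29^1·(≡28), b=29^3·(≡4) mod 29; (28|29)=+1, (4|29)=+1; (−1)^{1·3·14}·(+1)^3·(+1)^1 = +1.
(993395, 2460563 / ℚ) ramifies at {2, 5, 17, 31}: a division algebra.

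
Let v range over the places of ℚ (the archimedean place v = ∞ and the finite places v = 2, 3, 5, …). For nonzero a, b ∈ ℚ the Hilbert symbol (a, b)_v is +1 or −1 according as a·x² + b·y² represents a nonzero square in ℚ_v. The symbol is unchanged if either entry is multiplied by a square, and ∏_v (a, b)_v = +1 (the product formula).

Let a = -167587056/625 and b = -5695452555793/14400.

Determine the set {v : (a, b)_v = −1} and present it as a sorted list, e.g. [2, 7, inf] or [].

Mod squares: a ≡ -2639, b ≡ -2737. Check v ∈ {∞, 2, 3, 5, 7, 11, 13, 17, 23, 29}.
v=3: a=3^4·(≡1), b=3^-2·(≡2) mod 3; (1|3)=+1, (2|3)=-1; (−1)^{4·-2·1}·(+1)^-2·(-1)^4 = +1.
v=23: a=23^0·(≡13), b=23^1·(≡10) mod 23; (13|23)=+1, (10|23)=-1; (−1)^{0·1·11}·(+1)^1·(-1)^0 = +1.
v=29: a=29^1·(≡16), b=29^2·(≡8) mod 29; (16|29)=+1, (8|29)=-1; (−1)^{1·2·14}·(+1)^2·(-1)^1 = -1.
v=11: a=11^0·(≡5), b=11^4·(≡7) mod 11; (5|11)=+1, (7|11)=-1; (−1)^{0·4·5}·(+1)^4·(-1)^0 = +1.
v=5: a=5^-4·(≡4), b=5^-2·(≡2) mod 5; (4|5)=+1, (2|5)=-1; (−1)^{-4·-2·2}·(+1)^-2·(-1)^-4 = +1.
v=2: v_2(a)=4, v_2(b)=-6; units ≡ 1, 7 (mod 8); ε·ε+αω+βω = 0·1+4·0+-6·0 ≡ 0  ⇒  (a,b)_2 = +1.
v=13: a=13^1·(≡8), b=13^2·(≡5) mod 13; (8|13)=-1, (5|13)=-1; (−1)^{1·2·6}·(-1)^2·(-1)^1 = -1.
v=7: a=7^3·(≡4), b=7^1·(≡4) mod 7; (4|7)=+1, (4|7)=+1; (−1)^{3·1·3}·(+1)^1·(+1)^3 = -1.
v=∞: -2639 < 0 and -2737 < 0  ⇒  (a,b)_∞ = -1.
v=17: a=17^0·(≡9), b=17^1·(≡1) mod 17; (9|17)=+1, (1|17)=+1; (−1)^{0·1·8}·(+1)^1·(+1)^0 = +1.
Ram(-2639, -2737) = {7, 13, 29, ∞}; no ℚ_7-point on the conic.

[7, 13, 29, inf]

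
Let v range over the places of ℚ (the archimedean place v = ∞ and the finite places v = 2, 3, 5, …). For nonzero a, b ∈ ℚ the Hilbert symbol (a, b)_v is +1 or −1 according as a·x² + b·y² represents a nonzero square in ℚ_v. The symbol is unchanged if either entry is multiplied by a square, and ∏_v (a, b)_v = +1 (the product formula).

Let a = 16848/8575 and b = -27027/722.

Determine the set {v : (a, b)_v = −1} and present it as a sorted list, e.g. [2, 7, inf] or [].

(a, b) ≡ (91, -6006) mod (ℚ^×)²; places V = {2, 3, 5, 7, 11, 13, 19, ∞}.
(a,b)_13: α=1, u≡6; β=1, v≡2 (mod 13); (6|13)=-1, (2|13)=-1; sign (−1)^0·-1^1·-1^1 = +1.
(a,b)_5: α=-2, u≡1; β=0, v≡4 (mod 5); (1|5)=+1, (4|5)=+1; sign (−1)^0·+1^0·+1^-2 = +1.
(a,b)_11: α=0, u≡3; β=1, v≡1 (mod 11); (3|11)=+1, (1|11)=+1; sign (−1)^0·+1^1·+1^0 = +1.
(a,b)_∞: sgn(91)=+, sgn(-6006)=−, so +1.
(a,b)_2: α=4, β=-1; u≡3, v≡5 (mod 8); ε(u)ε(v)=1·0, αω(v)=4·1, βω(u)=-1·1; sum ≡ 1  ⇒  -1.
(a,b)_7: α=-3, u≡5; β=1, v≡3 (mod 7); (5|7)=-1, (3|7)=-1; sign (−1)^1·-1^1·-1^-3 = -1.
(a,b)_19: α=0, u≡15; β=-2, v≡5 (mod 19); (15|19)=-1, (5|19)=+1; sign (−1)^0·-1^-2·+1^0 = +1.
(a,b)_3: α=4, u≡1; β=3, v≡2 (mod 3); (1|3)=+1, (2|3)=-1; sign (−1)^0·+1^3·-1^4 = +1.
|Ram(91, -6006)| = 2, even; anisotropic at {2, 7}.

[2, 7]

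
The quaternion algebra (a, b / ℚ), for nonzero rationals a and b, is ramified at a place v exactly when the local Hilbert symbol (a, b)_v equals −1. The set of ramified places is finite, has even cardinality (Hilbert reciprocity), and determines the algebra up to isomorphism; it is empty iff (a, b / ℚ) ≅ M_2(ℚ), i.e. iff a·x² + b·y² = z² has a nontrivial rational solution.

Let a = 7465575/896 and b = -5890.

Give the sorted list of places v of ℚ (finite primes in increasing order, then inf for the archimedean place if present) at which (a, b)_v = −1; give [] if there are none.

[3, 5, 19, 31]

(a, b) ≡ (24738, -5890) mod (ℚ^×)²; places V = {2, 3, 5, 7, 13, 19, 31, ∞}.
(a,b)_31: α=1, u≡15; β=1, v≡27 (mod 31); (15|31)=-1, (27|31)=-1; sign (−1)^1·-1^1·-1^1 = -1.
(a,b)_∞: sgn(24738)=+, sgn(-5890)=−, so +1.
(a,b)_7: α=-1, u≡6; β=0, v≡4 (mod 7); (6|7)=-1, (4|7)=+1; sign (−1)^0·-1^0·+1^-1 = +1.
(a,b)_19: α=1, u≡8; β=1, v≡13 (mod 19); (8|19)=-1, (13|19)=-1; sign (−1)^1·-1^1·-1^1 = -1.
(a,b)_5: α=2, u≡3; β=1, v≡2 (mod 5); (3|5)=-1, (2|5)=-1; sign (−1)^0·-1^1·-1^2 = -1.
(a,b)_3: α=1, u≡2; β=0, v≡2 (mod 3); (2|3)=-1, (2|3)=-1; sign (−1)^0·-1^0·-1^1 = -1.
(a,b)_2: α=-7, β=1; u≡1, v≡7 (mod 8); ε(u)ε(v)=0·1, αω(v)=-7·0, βω(u)=1·0; sum ≡ 0  ⇒  +1.
(a,b)_13: α=2, u≡12; β=0, v≡12 (mod 13); (12|13)=+1, (12|13)=+1; sign (−1)^0·+1^0·+1^2 = +1.
Ram(24738, -5890) = {3, 5, 19, 31}; no ℚ_3-point on the conic.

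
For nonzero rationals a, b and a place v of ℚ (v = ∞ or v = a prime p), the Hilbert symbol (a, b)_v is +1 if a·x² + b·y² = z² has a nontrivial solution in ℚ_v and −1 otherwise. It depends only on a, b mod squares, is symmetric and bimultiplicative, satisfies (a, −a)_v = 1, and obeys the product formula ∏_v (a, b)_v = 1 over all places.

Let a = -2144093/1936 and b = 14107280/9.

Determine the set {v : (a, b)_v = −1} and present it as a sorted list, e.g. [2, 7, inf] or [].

[5, 19]

Mod squares: a ≡ -893, b ≡ 881705. Check v ∈ {∞, 2, 3, 5, 7, 11, 17, 19, 23, 41, 47}.
v=5: a=5^0·(≡2), b=5^1·(≡4) mod 5; (2|5)=-1, (4|5)=+1; (−1)^{0·1·2}·(-1)^1·(+1)^0 = -1.
v=23: a=23^0·(≡9), b=23^1·(≡20) mod 23; (9|23)=+1, (20|23)=-1; (−1)^{0·1·11}·(+1)^1·(-1)^0 = +1.
v=7: a=7^4·(≡6), b=7^0·(≡6) mod 7; (6|7)=-1, (6|7)=-1; (−1)^{4·0·3}·(-1)^0·(-1)^4 = +1.
v=41: a=41^0·(≡23), b=41^1·(≡10) mod 41; (23|41)=+1, (10|41)=+1; (−1)^{0·1·20}·(+1)^1·(+1)^0 = +1.
v=11: a=11^-2·(≡1), b=11^1·(≡5) mod 11; (1|11)=+1, (5|11)=+1; (−1)^{-2·1·5}·(+1)^1·(+1)^-2 = +1.
v=19: a=19^1·(≡3), b=19^0·(≡3) mod 19; (3|19)=-1, (3|19)=-1; (−1)^{1·0·9}·(-1)^0·(-1)^1 = -1.
v=17: a=17^0·(≡1), b=17^1·(≡4) mod 17; (1|17)=+1, (4|17)=+1; (−1)^{0·1·8}·(+1)^1·(+1)^0 = +1.
v=47: a=47^1·(≡2), b=47^0·(≡36) mod 47; (2|47)=+1, (36|47)=+1; (−1)^{1·0·23}·(+1)^0·(+1)^1 = +1.
v=2: v_2(a)=-4, v_2(b)=4; units ≡ 3, 1 (mod 8); ε·ε+αω+βω = 1·0+-4·0+4·1 ≡ 0  ⇒  (a,b)_2 = +1.
v=∞: -893 < 0 and 881705 > 0  ⇒  (a,b)_∞ = +1.
v=3: a=3^0·(≡1), b=3^-2·(≡2) mod 3; (1|3)=+1, (2|3)=-1; (−1)^{0·-2·1}·(+1)^-2·(-1)^0 = +1.
(-893, 881705 / ℚ) ramifies at {5, 19}: a division algebra.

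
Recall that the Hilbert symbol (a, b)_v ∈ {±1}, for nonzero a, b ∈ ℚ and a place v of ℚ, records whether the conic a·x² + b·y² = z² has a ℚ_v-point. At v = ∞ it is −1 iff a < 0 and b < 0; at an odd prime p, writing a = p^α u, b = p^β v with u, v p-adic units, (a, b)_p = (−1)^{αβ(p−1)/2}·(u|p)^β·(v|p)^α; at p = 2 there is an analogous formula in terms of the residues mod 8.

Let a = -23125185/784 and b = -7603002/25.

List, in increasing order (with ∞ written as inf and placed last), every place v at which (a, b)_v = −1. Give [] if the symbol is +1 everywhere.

(a, b) ≡ (-2569465, -844778) mod (ℚ^×)²; places V = {2, 3, 5, 7, 11, 17, 19, 37, 43, 47, ∞}.
(a,b)_11: α=0, u≡9; β=1, v≡1 (mod 11); (9|11)=+1, (1|11)=+1; sign (−1)^0·+1^1·+1^0 = +1.
(a,b)_43: α=1, u≡35; β=1, v≡19 (mod 43); (35|43)=+1, (19|43)=-1; sign (−1)^1·+1^1·-1^1 = +1.
(a,b)_7: α=-2, u≡4; β=0, v≡5 (mod 7); (4|7)=+1, (5|7)=-1; sign (−1)^0·+1^0·-1^-2 = +1.
(a,b)_3: α=2, u≡2; β=2, v≡1 (mod 3); (2|3)=-1, (1|3)=+1; sign (−1)^0·-1^2·+1^2 = +1.
(a,b)_5: α=1, u≡2; β=-2, v≡3 (mod 5); (2|5)=-1, (3|5)=-1; sign (−1)^0·-1^-2·-1^1 = -1.
(a,b)_47: α=0, u≡32; β=1, v≡21 (mod 47); (32|47)=+1, (21|47)=+1; sign (−1)^0·+1^1·+1^0 = +1.
(a,b)_37: α=1, u≡21; β=0, v≡14 (mod 37); (21|37)=+1, (14|37)=-1; sign (−1)^0·+1^0·-1^1 = -1.
(a,b)_17: α=1, u≡9; β=0, v≡14 (mod 17); (9|17)=+1, (14|17)=-1; sign (−1)^0·+1^0·-1^1 = -1.
(a,b)_2: α=-4, β=1; u≡7, v≡3 (mod 8); ε(u)ε(v)=1·1, αω(v)=-4·1, βω(u)=1·0; sum ≡ 1  ⇒  -1.
(a,b)_19: α=1, u≡5; β=1, v≡16 (mod 19); (5|19)=+1, (16|19)=+1; sign (−1)^1·+1^1·+1^1 = -1.
(a,b)_∞: sgn(-2569465)=−, sgn(-844778)=−, so -1.
|Ram(-2569465, -844778)| = 6, even; anisotropic at {2, 5, 17, 19, 37, ∞}.

[2, 5, 17, 19, 37, inf]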